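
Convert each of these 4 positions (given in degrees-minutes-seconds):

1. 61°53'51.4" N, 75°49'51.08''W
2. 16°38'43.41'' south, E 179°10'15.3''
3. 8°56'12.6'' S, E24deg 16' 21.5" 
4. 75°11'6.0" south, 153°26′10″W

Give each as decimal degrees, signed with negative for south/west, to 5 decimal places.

Point 1:
  Lat: 61 + 53/60 + 51.4/3600 = 61.897611
  N ⇒ keep positive
  Lon: 49′ + 51.08″ = 49.85133′; 75 + 49.85133/60 = 75.830856
  hemisphere W, so the sign is −
Point 2:
  φ: 16° + 38/60 + 43.41/3600 = 16 + 0.633333 + 0.012058 = 16.645392
  S → negative
  Lon: 179° + 10/60 + 15.3/3600 = 179 + 0.166667 + 0.004250 = 179.170917
  E → positive
Point 3:
  Latitude: 56′ + 12.6″ = 56.21000′; 8 + 56.21000/60 = 8.936833
  S → negative
  Longitude: 24 + 16/60 + 21.5/3600 = 24.272639
  E → positive
Point 4:
  Lat: 11′ + 6″ = 11.10000′; 75 + 11.10000/60 = 75.185000
  hemisphere S, so the sign is −
  λ: 153 + 26/60 + 10/3600 = 153.436111
  W ⇒ negate

1. 61.89761, -75.83086
2. -16.64539, 179.17092
3. -8.93683, 24.27264
4. -75.18500, -153.43611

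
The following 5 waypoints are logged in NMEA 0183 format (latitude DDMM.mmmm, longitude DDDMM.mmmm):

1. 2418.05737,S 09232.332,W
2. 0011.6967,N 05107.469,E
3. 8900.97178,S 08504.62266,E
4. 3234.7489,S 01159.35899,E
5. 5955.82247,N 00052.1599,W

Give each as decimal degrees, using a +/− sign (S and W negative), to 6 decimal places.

1. -24.300956, -92.538867
2. 0.194945, 51.124483
3. -89.016196, 85.077044
4. -32.579148, 11.989317
5. 59.930375, -0.869332

Point 1:
  Lat: split at 2 digits → 24° and 18.05737′; 24 + 18.05737/60 = 24.3009562
  hemisphere S, so the sign is −
  λ: split at 3 digits → 092° and 32.332′; 92 + 32.332/60 = 92.5388667
  W ⇒ negate
Point 2:
  Latitude: split at 2 digits → 00° and 11.6967′; 0 + 11.6967/60 = 0.1949450
  N ⇒ keep positive
  Longitude: split at 3 digits → 051° and 7.469′; 51 + 7.469/60 = 51.1244833
  E ⇒ keep positive
Point 3:
  Lat: split at 2 digits → 89° and 0.97178′; 89 + 0.97178/60 = 89.0161963
  S → negative
  Lon: degrees = first 3 digits = 85, minutes = 4.62266; 85 + 4.62266/60 = 85.0770443
  E → positive
Point 4:
  φ: split at 2 digits → 32° and 34.7489′; 32 + 34.7489/60 = 32.5791483
  S ⇒ negate
  λ: split at 3 digits → 011° and 59.35899′; 11 + 59.35899/60 = 11.9893165
  E ⇒ keep positive
Point 5:
  Lat: split at 2 digits → 59° and 55.82247′; 59 + 55.82247/60 = 59.9303745
  N ⇒ keep positive
  Longitude: degrees = first 3 digits = 0, minutes = 52.1599; 0 + 52.1599/60 = 0.8693317
  W → negative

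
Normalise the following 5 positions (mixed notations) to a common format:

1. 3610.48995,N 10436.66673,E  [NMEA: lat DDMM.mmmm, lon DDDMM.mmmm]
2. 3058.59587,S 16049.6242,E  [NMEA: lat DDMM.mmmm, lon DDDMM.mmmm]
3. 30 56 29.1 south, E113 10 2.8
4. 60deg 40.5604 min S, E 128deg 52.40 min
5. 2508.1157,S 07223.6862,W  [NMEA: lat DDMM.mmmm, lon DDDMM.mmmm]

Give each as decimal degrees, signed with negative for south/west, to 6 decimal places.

Point 1:
  Lat: degrees = first 2 digits = 36, minutes = 10.48995; 36 + 10.48995/60 = 36.1748325
  N → positive
  Lon: degrees = first 3 digits = 104, minutes = 36.66673; 104 + 36.66673/60 = 104.6111122
  E ⇒ keep positive
Point 2:
  Latitude: degrees = first 2 digits = 30, minutes = 58.59587; 30 + 58.59587/60 = 30.9765978
  S ⇒ negate
  λ: split at 3 digits → 160° and 49.6242′; 160 + 49.6242/60 = 160.8270700
  E ⇒ keep positive
Point 3:
  Lat: 56′ + 29.1″ = 56.48500′; 30 + 56.48500/60 = 30.9414167
  hemisphere S, so the sign is −
  Longitude: 113° + 10/60 + 2.8/3600 = 113 + 0.166667 + 0.000778 = 113.1674444
  E ⇒ keep positive
Point 4:
  Latitude: 60 + 40.5604/60 = 60.6760067
  S ⇒ negate
  Longitude: 128 + 52.4/60 = 128.8733333
  E → positive
Point 5:
  Latitude: split at 2 digits → 25° and 8.1157′; 25 + 8.1157/60 = 25.1352617
  S → negative
  Longitude: degrees = first 3 digits = 72, minutes = 23.6862; 72 + 23.6862/60 = 72.3947700
  W → negative

1. 36.174833, 104.611112
2. -30.976598, 160.827070
3. -30.941417, 113.167444
4. -60.676007, 128.873333
5. -25.135262, -72.394770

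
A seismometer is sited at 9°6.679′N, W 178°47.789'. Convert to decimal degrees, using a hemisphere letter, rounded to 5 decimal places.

9.11132° N, 178.79648° W

φ: 6.679′ = 0.111317°; total 9.111317
λ: 178 + 47.789/60 = 178.796483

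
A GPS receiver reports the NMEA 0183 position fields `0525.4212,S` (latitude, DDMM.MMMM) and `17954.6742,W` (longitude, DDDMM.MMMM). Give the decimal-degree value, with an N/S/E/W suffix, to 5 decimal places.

Lat: split at 2 digits → 05° and 25.4212′; 5 + 25.4212/60 = 5.423687
Lon: degrees = first 3 digits = 179, minutes = 54.6742; 179 + 54.6742/60 = 179.911237

5.42369° S, 179.91124° W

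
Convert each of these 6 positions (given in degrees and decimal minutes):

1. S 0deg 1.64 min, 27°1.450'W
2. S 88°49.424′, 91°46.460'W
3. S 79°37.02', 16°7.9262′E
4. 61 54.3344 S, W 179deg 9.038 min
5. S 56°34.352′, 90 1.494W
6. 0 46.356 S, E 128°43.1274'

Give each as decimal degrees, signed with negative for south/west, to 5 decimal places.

1. -0.02733, -27.02417
2. -88.82373, -91.77433
3. -79.61700, 16.13210
4. -61.90557, -179.15063
5. -56.57253, -90.02490
6. -0.77260, 128.71879

Point 1:
  Lat: 0 + 1.64/60 = 0.027333
  hemisphere S, so the sign is −
  Longitude: 27 + 1.45/60 = 27.024167
  W ⇒ negate
Point 2:
  φ: 49.424′ = 0.823733°; total 88.823733
  S ⇒ negate
  Longitude: 46.46′ = 0.774333°; total 91.774333
  W → negative
Point 3:
  Latitude: 79 + 37.02/60 = 79.617000
  S ⇒ negate
  λ: 7.9262′ = 0.132103°; total 16.132103
  E → positive
Point 4:
  Latitude: 61 + 54.3344/60 = 61.905573
  hemisphere S, so the sign is −
  Lon: 9.038′ = 0.150633°; total 179.150633
  W → negative
Point 5:
  Latitude: 56 + 34.352/60 = 56.572533
  S ⇒ negate
  Lon: 90 + 1.494/60 = 90.024900
  W ⇒ negate
Point 6:
  φ: 0 + 46.356/60 = 0.772600
  hemisphere S, so the sign is −
  Longitude: 43.1274′ = 0.718790°; total 128.718790
  E ⇒ keep positive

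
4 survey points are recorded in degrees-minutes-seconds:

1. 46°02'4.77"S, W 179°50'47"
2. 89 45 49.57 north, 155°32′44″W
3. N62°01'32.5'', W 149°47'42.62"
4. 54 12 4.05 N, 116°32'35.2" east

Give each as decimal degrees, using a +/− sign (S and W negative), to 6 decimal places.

1. -46.034658, -179.846389
2. 89.763769, -155.545556
3. 62.025694, -149.795172
4. 54.201125, 116.543111

Point 1:
  Latitude: 2′ + 4.77″ = 2.07950′; 46 + 2.07950/60 = 46.0346583
  S → negative
  Longitude: 179° + 50/60 + 47/3600 = 179 + 0.833333 + 0.013056 = 179.8463889
  W → negative
Point 2:
  Lat: 89° + 45/60 + 49.57/3600 = 89 + 0.750000 + 0.013769 = 89.7637694
  N → positive
  λ: 155 + 32/60 + 44/3600 = 155.5455556
  W → negative
Point 3:
  Lat: 62° + 1/60 + 32.5/3600 = 62 + 0.016667 + 0.009028 = 62.0256944
  N ⇒ keep positive
  Longitude: 47′ + 42.62″ = 47.71033′; 149 + 47.71033/60 = 149.7951722
  hemisphere W, so the sign is −
Point 4:
  φ: 12′ + 4.05″ = 12.06750′; 54 + 12.06750/60 = 54.2011250
  N → positive
  λ: 32′ + 35.2″ = 32.58667′; 116 + 32.58667/60 = 116.5431111
  E ⇒ keep positive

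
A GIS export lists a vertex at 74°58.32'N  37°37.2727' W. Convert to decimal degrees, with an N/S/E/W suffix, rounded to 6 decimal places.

74.972000° N, 37.621212° W

φ: 58.32′ = 0.972000°; total 74.9720000
Longitude: 37.2727′ = 0.621212°; total 37.6212117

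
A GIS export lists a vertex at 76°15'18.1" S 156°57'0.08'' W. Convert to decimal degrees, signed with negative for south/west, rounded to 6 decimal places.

-76.255028, -156.950022

φ: 76° + 15/60 + 18.1/3600 = 76 + 0.250000 + 0.005028 = 76.2550278
S ⇒ negate
λ: 156° + 57/60 + 0.08/3600 = 156 + 0.950000 + 0.000022 = 156.9500222
W → negative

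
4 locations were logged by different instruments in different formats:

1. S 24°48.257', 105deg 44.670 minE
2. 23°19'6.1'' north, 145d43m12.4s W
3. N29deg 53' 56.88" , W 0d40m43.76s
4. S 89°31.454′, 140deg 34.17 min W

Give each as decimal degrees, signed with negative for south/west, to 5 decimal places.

Point 1:
  Lat: 24 + 48.257/60 = 24.804283
  S → negative
  λ: 44.67′ = 0.744500°; total 105.744500
  E ⇒ keep positive
Point 2:
  Latitude: 23 + 19/60 + 6.1/3600 = 23.318361
  N → positive
  λ: 145 + 43/60 + 12.4/3600 = 145.720111
  W → negative
Point 3:
  Latitude: 53′ + 56.88″ = 53.94800′; 29 + 53.94800/60 = 29.899133
  N → positive
  Longitude: 40′ + 43.76″ = 40.72933′; 0 + 40.72933/60 = 0.678822
  W → negative
Point 4:
  Lat: 89 + 31.454/60 = 89.524233
  S → negative
  λ: 34.17′ = 0.569500°; total 140.569500
  hemisphere W, so the sign is −

1. -24.80428, 105.74450
2. 23.31836, -145.72011
3. 29.89913, -0.67882
4. -89.52423, -140.56950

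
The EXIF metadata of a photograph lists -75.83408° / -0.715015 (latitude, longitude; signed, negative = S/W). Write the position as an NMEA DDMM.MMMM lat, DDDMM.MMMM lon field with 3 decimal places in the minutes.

7550.045,S / 00042.901,W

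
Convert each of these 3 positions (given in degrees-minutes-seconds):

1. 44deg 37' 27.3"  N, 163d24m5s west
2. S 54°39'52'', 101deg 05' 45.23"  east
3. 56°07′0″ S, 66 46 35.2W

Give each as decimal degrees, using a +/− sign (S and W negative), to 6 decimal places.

Point 1:
  Latitude: 44° + 37/60 + 27.3/3600 = 44 + 0.616667 + 0.007583 = 44.6242500
  N ⇒ keep positive
  Lon: 163 + 24/60 + 5/3600 = 163.4013889
  hemisphere W, so the sign is −
Point 2:
  φ: 54 + 39/60 + 52/3600 = 54.6644444
  hemisphere S, so the sign is −
  Lon: 101° + 5/60 + 45.23/3600 = 101 + 0.083333 + 0.012564 = 101.0958972
  E ⇒ keep positive
Point 3:
  Lat: 56 + 7/60 + 0/3600 = 56.1166667
  S ⇒ negate
  Lon: 66° + 46/60 + 35.2/3600 = 66 + 0.766667 + 0.009778 = 66.7764444
  W ⇒ negate

1. 44.624250, -163.401389
2. -54.664444, 101.095897
3. -56.116667, -66.776444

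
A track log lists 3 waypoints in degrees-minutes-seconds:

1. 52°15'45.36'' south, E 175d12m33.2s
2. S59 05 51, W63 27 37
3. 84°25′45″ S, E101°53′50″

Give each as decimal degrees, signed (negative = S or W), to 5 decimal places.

1. -52.26260, 175.20922
2. -59.09750, -63.46028
3. -84.42917, 101.89722

Point 1:
  φ: 52° + 15/60 + 45.36/3600 = 52 + 0.250000 + 0.012600 = 52.262600
  S → negative
  Longitude: 12′ + 33.2″ = 12.55333′; 175 + 12.55333/60 = 175.209222
  E ⇒ keep positive
Point 2:
  Latitude: 59° + 5/60 + 51/3600 = 59 + 0.083333 + 0.014167 = 59.097500
  S → negative
  Lon: 63 + 27/60 + 37/3600 = 63.460278
  hemisphere W, so the sign is −
Point 3:
  Lat: 25′ + 45″ = 25.75000′; 84 + 25.75000/60 = 84.429167
  S ⇒ negate
  λ: 101° + 53/60 + 50/3600 = 101 + 0.883333 + 0.013889 = 101.897222
  E → positive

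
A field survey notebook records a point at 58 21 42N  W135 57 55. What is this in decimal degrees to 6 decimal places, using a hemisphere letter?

58.361667° N, 135.965278° W

Lat: 21′ + 42″ = 21.70000′; 58 + 21.70000/60 = 58.3616667
Lon: 57′ + 55″ = 57.91667′; 135 + 57.91667/60 = 135.9652778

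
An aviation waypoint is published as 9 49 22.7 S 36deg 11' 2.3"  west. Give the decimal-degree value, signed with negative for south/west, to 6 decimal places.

-9.822972, -36.183972

Lat: 9 + 49/60 + 22.7/3600 = 9.8229722
S ⇒ negate
Lon: 36 + 11/60 + 2.3/3600 = 36.1839722
W ⇒ negate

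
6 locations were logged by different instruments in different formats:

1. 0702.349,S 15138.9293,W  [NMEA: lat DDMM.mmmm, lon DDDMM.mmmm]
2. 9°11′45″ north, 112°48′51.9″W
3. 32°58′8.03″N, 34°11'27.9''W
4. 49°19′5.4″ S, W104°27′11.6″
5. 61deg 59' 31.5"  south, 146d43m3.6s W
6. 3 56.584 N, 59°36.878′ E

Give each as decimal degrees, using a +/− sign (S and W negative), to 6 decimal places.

1. -7.039150, -151.648822
2. 9.195833, -112.814417
3. 32.968897, -34.191083
4. -49.318167, -104.453222
5. -61.992083, -146.717667
6. 3.943067, 59.614633

Point 1:
  φ: split at 2 digits → 07° and 2.349′; 7 + 2.349/60 = 7.0391500
  S ⇒ negate
  Longitude: degrees = first 3 digits = 151, minutes = 38.9293; 151 + 38.9293/60 = 151.6488217
  W ⇒ negate
Point 2:
  Lat: 9° + 11/60 + 45/3600 = 9 + 0.183333 + 0.012500 = 9.1958333
  N → positive
  λ: 112° + 48/60 + 51.9/3600 = 112 + 0.800000 + 0.014417 = 112.8144167
  W → negative
Point 3:
  φ: 58′ + 8.03″ = 58.13383′; 32 + 58.13383/60 = 32.9688972
  N → positive
  Lon: 34 + 11/60 + 27.9/3600 = 34.1910833
  W ⇒ negate
Point 4:
  Latitude: 49° + 19/60 + 5.4/3600 = 49 + 0.316667 + 0.001500 = 49.3181667
  hemisphere S, so the sign is −
  λ: 27′ + 11.6″ = 27.19333′; 104 + 27.19333/60 = 104.4532222
  W → negative
Point 5:
  φ: 61° + 59/60 + 31.5/3600 = 61 + 0.983333 + 0.008750 = 61.9920833
  S ⇒ negate
  λ: 146° + 43/60 + 3.6/3600 = 146 + 0.716667 + 0.001000 = 146.7176667
  hemisphere W, so the sign is −
Point 6:
  Lat: 56.584′ = 0.943067°; total 3.9430667
  N ⇒ keep positive
  λ: 59 + 36.878/60 = 59.6146333
  E → positive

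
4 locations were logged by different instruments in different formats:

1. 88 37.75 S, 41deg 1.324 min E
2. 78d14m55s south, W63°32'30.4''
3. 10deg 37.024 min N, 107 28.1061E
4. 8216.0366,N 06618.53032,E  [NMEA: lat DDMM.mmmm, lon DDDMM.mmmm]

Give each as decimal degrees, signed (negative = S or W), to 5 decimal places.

Point 1:
  φ: 37.75′ = 0.629167°; total 88.629167
  S → negative
  Longitude: 41 + 1.324/60 = 41.022067
  E → positive
Point 2:
  φ: 78° + 14/60 + 55/3600 = 78 + 0.233333 + 0.015278 = 78.248611
  S ⇒ negate
  Longitude: 63° + 32/60 + 30.4/3600 = 63 + 0.533333 + 0.008444 = 63.541778
  W → negative
Point 3:
  φ: 10 + 37.024/60 = 10.617067
  N → positive
  λ: 28.1061′ = 0.468435°; total 107.468435
  E ⇒ keep positive
Point 4:
  Lat: degrees = first 2 digits = 82, minutes = 16.0366; 82 + 16.0366/60 = 82.267277
  N ⇒ keep positive
  Longitude: degrees = first 3 digits = 66, minutes = 18.53032; 66 + 18.53032/60 = 66.308839
  E → positive

1. -88.62917, 41.02207
2. -78.24861, -63.54178
3. 10.61707, 107.46844
4. 82.26728, 66.30884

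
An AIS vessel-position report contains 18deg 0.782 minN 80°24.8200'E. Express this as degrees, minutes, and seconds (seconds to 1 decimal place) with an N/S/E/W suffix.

Latitude: 0.78200′ → 0′ and 0.78200 × 60 = 46.920″
Longitude: fractional minutes 0.82000 × 60 = 49.200″

18°00′46.9″ N, 80°24′49.2″ E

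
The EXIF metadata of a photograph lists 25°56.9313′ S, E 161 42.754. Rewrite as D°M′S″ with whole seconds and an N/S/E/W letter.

Lat: fractional minutes 0.93130 × 60 = 55.88″
Longitude: fractional minutes 0.75400 × 60 = 45.24″

25°56′56″ S, 161°42′45″ E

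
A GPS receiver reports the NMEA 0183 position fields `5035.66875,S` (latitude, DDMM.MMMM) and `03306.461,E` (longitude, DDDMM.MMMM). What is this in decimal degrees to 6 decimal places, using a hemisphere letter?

Lat: degrees = first 2 digits = 50, minutes = 35.66875; 50 + 35.66875/60 = 50.5944792
Longitude: degrees = first 3 digits = 33, minutes = 6.461; 33 + 6.461/60 = 33.1076833

50.594479° S, 33.107683° E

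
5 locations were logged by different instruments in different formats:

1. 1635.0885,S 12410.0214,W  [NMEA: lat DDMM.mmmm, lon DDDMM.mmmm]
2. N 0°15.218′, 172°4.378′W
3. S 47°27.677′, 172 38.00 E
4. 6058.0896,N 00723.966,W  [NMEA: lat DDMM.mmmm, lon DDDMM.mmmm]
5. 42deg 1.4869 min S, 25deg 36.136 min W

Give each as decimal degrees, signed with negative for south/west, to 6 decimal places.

Point 1:
  Lat: split at 2 digits → 16° and 35.0885′; 16 + 35.0885/60 = 16.5848083
  S ⇒ negate
  λ: split at 3 digits → 124° and 10.0214′; 124 + 10.0214/60 = 124.1670233
  hemisphere W, so the sign is −
Point 2:
  Latitude: 0 + 15.218/60 = 0.2536333
  N ⇒ keep positive
  Longitude: 4.378′ = 0.072967°; total 172.0729667
  W → negative
Point 3:
  Lat: 27.677′ = 0.461283°; total 47.4612833
  S → negative
  λ: 172 + 38/60 = 172.6333333
  E ⇒ keep positive
Point 4:
  φ: split at 2 digits → 60° and 58.0896′; 60 + 58.0896/60 = 60.9681600
  N ⇒ keep positive
  Longitude: degrees = first 3 digits = 7, minutes = 23.966; 7 + 23.966/60 = 7.3994333
  W → negative
Point 5:
  Latitude: 42 + 1.4869/60 = 42.0247817
  S ⇒ negate
  Longitude: 25 + 36.136/60 = 25.6022667
  W ⇒ negate

1. -16.584808, -124.167023
2. 0.253633, -172.072967
3. -47.461283, 172.633333
4. 60.968160, -7.399433
5. -42.024782, -25.602267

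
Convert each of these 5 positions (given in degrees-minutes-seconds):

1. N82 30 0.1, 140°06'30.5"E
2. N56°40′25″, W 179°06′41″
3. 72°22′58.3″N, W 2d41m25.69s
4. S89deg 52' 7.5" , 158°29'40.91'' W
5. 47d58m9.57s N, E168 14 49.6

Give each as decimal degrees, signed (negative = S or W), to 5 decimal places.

Point 1:
  Lat: 82 + 30/60 + 0.1/3600 = 82.500028
  N → positive
  λ: 140° + 6/60 + 30.5/3600 = 140 + 0.100000 + 0.008472 = 140.108472
  E → positive
Point 2:
  Lat: 40′ + 25″ = 40.41667′; 56 + 40.41667/60 = 56.673611
  N → positive
  Lon: 179 + 6/60 + 41/3600 = 179.111389
  W ⇒ negate
Point 3:
  φ: 72 + 22/60 + 58.3/3600 = 72.382861
  N ⇒ keep positive
  λ: 2 + 41/60 + 25.69/3600 = 2.690469
  W ⇒ negate
Point 4:
  φ: 89° + 52/60 + 7.5/3600 = 89 + 0.866667 + 0.002083 = 89.868750
  S → negative
  Lon: 158 + 29/60 + 40.91/3600 = 158.494697
  W ⇒ negate
Point 5:
  φ: 58′ + 9.57″ = 58.15950′; 47 + 58.15950/60 = 47.969325
  N ⇒ keep positive
  Longitude: 14′ + 49.6″ = 14.82667′; 168 + 14.82667/60 = 168.247111
  E → positive

1. 82.50003, 140.10847
2. 56.67361, -179.11139
3. 72.38286, -2.69047
4. -89.86875, -158.49470
5. 47.96933, 168.24711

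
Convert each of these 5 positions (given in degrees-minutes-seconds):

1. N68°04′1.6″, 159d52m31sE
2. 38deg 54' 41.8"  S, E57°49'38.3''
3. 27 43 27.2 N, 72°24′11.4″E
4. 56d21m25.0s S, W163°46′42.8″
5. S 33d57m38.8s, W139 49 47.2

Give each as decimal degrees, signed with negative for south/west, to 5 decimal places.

1. 68.06711, 159.87528
2. -38.91161, 57.82731
3. 27.72422, 72.40317
4. -56.35694, -163.77856
5. -33.96078, -139.82978

Point 1:
  Latitude: 68 + 4/60 + 1.6/3600 = 68.067111
  N ⇒ keep positive
  λ: 159° + 52/60 + 31/3600 = 159 + 0.866667 + 0.008611 = 159.875278
  E → positive
Point 2:
  Latitude: 38° + 54/60 + 41.8/3600 = 38 + 0.900000 + 0.011611 = 38.911611
  S → negative
  λ: 57 + 49/60 + 38.3/3600 = 57.827306
  E → positive
Point 3:
  φ: 43′ + 27.2″ = 43.45333′; 27 + 43.45333/60 = 27.724222
  N ⇒ keep positive
  Longitude: 24′ + 11.4″ = 24.19000′; 72 + 24.19000/60 = 72.403167
  E → positive
Point 4:
  Lat: 56° + 21/60 + 25/3600 = 56 + 0.350000 + 0.006944 = 56.356944
  S → negative
  λ: 46′ + 42.8″ = 46.71333′; 163 + 46.71333/60 = 163.778556
  W → negative
Point 5:
  Latitude: 33 + 57/60 + 38.8/3600 = 33.960778
  hemisphere S, so the sign is −
  Longitude: 49′ + 47.2″ = 49.78667′; 139 + 49.78667/60 = 139.829778
  W ⇒ negate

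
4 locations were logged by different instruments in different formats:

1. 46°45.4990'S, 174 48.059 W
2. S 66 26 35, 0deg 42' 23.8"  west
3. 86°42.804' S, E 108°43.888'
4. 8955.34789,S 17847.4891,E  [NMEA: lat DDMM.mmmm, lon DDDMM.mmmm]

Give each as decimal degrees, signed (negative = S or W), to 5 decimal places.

Point 1:
  Latitude: 46 + 45.499/60 = 46.758317
  S → negative
  Longitude: 174 + 48.059/60 = 174.800983
  hemisphere W, so the sign is −
Point 2:
  Lat: 66 + 26/60 + 35/3600 = 66.443056
  hemisphere S, so the sign is −
  Longitude: 42′ + 23.8″ = 42.39667′; 0 + 42.39667/60 = 0.706611
  W → negative
Point 3:
  φ: 42.804′ = 0.713400°; total 86.713400
  S → negative
  Longitude: 108 + 43.888/60 = 108.731467
  E → positive
Point 4:
  Lat: split at 2 digits → 89° and 55.34789′; 89 + 55.34789/60 = 89.922465
  S ⇒ negate
  Longitude: split at 3 digits → 178° and 47.4891′; 178 + 47.4891/60 = 178.791485
  E ⇒ keep positive

1. -46.75832, -174.80098
2. -66.44306, -0.70661
3. -86.71340, 108.73147
4. -89.92246, 178.79149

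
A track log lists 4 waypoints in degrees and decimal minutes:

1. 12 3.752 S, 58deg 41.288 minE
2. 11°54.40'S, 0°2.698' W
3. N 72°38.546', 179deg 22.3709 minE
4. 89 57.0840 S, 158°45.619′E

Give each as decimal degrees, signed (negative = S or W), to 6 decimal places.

1. -12.062533, 58.688133
2. -11.906667, -0.044967
3. 72.642433, 179.372848
4. -89.951400, 158.760317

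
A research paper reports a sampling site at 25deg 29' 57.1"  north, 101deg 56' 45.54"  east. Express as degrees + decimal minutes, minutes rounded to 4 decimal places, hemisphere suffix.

Lat: seconds/60 = 0.95167; minutes = 29 + 0.95167 = 29.951667
Lon: seconds/60 = 0.75900; minutes = 56 + 0.75900 = 56.759000

25° 29.9517′ N, 101° 56.7590′ E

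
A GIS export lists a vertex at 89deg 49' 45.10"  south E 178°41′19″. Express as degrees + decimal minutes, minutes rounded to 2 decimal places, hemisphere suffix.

89° 49.75′ S, 178° 41.32′ E

φ: 49 + 45.1/60 = 49.7517′
Lon: seconds/60 = 0.31667; minutes = 41 + 0.31667 = 41.3167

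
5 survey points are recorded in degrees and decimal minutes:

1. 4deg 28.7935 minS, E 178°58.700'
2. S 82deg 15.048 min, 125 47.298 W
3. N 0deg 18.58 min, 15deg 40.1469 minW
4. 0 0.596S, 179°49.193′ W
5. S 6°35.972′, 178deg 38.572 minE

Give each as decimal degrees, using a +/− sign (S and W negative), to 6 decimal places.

1. -4.479892, 178.978333
2. -82.250800, -125.788300
3. 0.309667, -15.669115
4. -0.009933, -179.819883
5. -6.599533, 178.642867

Point 1:
  Latitude: 4 + 28.7935/60 = 4.4798917
  S ⇒ negate
  Lon: 178 + 58.7/60 = 178.9783333
  E → positive
Point 2:
  Lat: 15.048′ = 0.250800°; total 82.2508000
  S → negative
  λ: 125 + 47.298/60 = 125.7883000
  hemisphere W, so the sign is −
Point 3:
  Latitude: 0 + 18.58/60 = 0.3096667
  N ⇒ keep positive
  λ: 40.1469′ = 0.669115°; total 15.6691150
  W → negative
Point 4:
  Latitude: 0 + 0.596/60 = 0.0099333
  S → negative
  λ: 49.193′ = 0.819883°; total 179.8198833
  W → negative
Point 5:
  Lat: 35.972′ = 0.599533°; total 6.5995333
  S → negative
  Lon: 38.572′ = 0.642867°; total 178.6428667
  E → positive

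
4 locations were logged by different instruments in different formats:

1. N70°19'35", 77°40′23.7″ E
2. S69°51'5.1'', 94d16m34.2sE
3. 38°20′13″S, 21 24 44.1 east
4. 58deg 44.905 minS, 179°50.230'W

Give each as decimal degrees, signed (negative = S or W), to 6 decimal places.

1. 70.326389, 77.673250
2. -69.851417, 94.276167
3. -38.336944, 21.412250
4. -58.748417, -179.837167

Point 1:
  Latitude: 70 + 19/60 + 35/3600 = 70.3263889
  N ⇒ keep positive
  Lon: 77° + 40/60 + 23.7/3600 = 77 + 0.666667 + 0.006583 = 77.6732500
  E → positive
Point 2:
  φ: 51′ + 5.1″ = 51.08500′; 69 + 51.08500/60 = 69.8514167
  S → negative
  Longitude: 94 + 16/60 + 34.2/3600 = 94.2761667
  E → positive
Point 3:
  φ: 20′ + 13″ = 20.21667′; 38 + 20.21667/60 = 38.3369444
  S ⇒ negate
  Lon: 21 + 24/60 + 44.1/3600 = 21.4122500
  E → positive
Point 4:
  φ: 58 + 44.905/60 = 58.7484167
  S → negative
  Lon: 179 + 50.23/60 = 179.8371667
  hemisphere W, so the sign is −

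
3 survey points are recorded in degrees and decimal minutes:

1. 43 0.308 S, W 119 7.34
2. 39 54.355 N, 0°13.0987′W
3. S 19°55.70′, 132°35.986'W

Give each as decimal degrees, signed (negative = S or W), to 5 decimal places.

Point 1:
  Latitude: 0.308′ = 0.005133°; total 43.005133
  S ⇒ negate
  λ: 119 + 7.34/60 = 119.122333
  hemisphere W, so the sign is −
Point 2:
  Latitude: 39 + 54.355/60 = 39.905917
  N ⇒ keep positive
  Longitude: 13.0987′ = 0.218312°; total 0.218312
  hemisphere W, so the sign is −
Point 3:
  φ: 19 + 55.7/60 = 19.928333
  hemisphere S, so the sign is −
  λ: 132 + 35.986/60 = 132.599767
  hemisphere W, so the sign is −

1. -43.00513, -119.12233
2. 39.90592, -0.21831
3. -19.92833, -132.59977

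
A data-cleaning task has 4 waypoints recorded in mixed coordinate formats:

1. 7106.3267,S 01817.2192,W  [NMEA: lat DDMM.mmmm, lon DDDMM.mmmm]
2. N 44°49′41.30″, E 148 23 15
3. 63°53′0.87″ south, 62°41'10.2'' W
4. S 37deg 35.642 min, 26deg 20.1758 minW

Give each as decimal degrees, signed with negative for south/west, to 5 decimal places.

Point 1:
  Latitude: degrees = first 2 digits = 71, minutes = 6.3267; 71 + 6.3267/60 = 71.105445
  S → negative
  λ: split at 3 digits → 018° and 17.2192′; 18 + 17.2192/60 = 18.286987
  W ⇒ negate
Point 2:
  φ: 44 + 49/60 + 41.3/3600 = 44.828139
  N → positive
  λ: 148° + 23/60 + 15/3600 = 148 + 0.383333 + 0.004167 = 148.387500
  E → positive
Point 3:
  φ: 53′ + 0.87″ = 53.01450′; 63 + 53.01450/60 = 63.883575
  hemisphere S, so the sign is −
  Longitude: 62° + 41/60 + 10.2/3600 = 62 + 0.683333 + 0.002833 = 62.686167
  W → negative
Point 4:
  Latitude: 35.642′ = 0.594033°; total 37.594033
  hemisphere S, so the sign is −
  Longitude: 20.1758′ = 0.336263°; total 26.336263
  W ⇒ negate

1. -71.10545, -18.28699
2. 44.82814, 148.38750
3. -63.88358, -62.68617
4. -37.59403, -26.33626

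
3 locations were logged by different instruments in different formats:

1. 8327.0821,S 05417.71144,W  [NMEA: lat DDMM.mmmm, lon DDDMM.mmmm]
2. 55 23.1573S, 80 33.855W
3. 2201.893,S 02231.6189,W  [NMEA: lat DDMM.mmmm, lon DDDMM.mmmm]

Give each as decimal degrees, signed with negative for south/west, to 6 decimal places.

1. -83.451368, -54.295191
2. -55.385955, -80.564250
3. -22.031550, -22.526982

Point 1:
  Latitude: split at 2 digits → 83° and 27.0821′; 83 + 27.0821/60 = 83.4513683
  S → negative
  Longitude: split at 3 digits → 054° and 17.71144′; 54 + 17.71144/60 = 54.2951907
  W ⇒ negate
Point 2:
  φ: 23.1573′ = 0.385955°; total 55.3859550
  S ⇒ negate
  Longitude: 33.855′ = 0.564250°; total 80.5642500
  W ⇒ negate
Point 3:
  Latitude: split at 2 digits → 22° and 1.893′; 22 + 1.893/60 = 22.0315500
  S → negative
  Longitude: split at 3 digits → 022° and 31.6189′; 22 + 31.6189/60 = 22.5269817
  W ⇒ negate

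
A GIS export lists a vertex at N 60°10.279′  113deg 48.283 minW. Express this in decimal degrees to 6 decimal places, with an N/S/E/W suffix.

60.171317° N, 113.804717° W

Lat: 60 + 10.279/60 = 60.1713167
Lon: 113 + 48.283/60 = 113.8047167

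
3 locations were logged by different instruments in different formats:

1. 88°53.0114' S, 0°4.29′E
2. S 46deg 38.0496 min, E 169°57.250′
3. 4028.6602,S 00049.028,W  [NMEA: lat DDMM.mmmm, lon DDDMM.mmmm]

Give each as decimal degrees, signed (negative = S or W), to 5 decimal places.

Point 1:
  Lat: 53.0114′ = 0.883523°; total 88.883523
  hemisphere S, so the sign is −
  Lon: 4.29′ = 0.071500°; total 0.071500
  E ⇒ keep positive
Point 2:
  Latitude: 46 + 38.0496/60 = 46.634160
  S ⇒ negate
  Lon: 57.25′ = 0.954167°; total 169.954167
  E ⇒ keep positive
Point 3:
  φ: degrees = first 2 digits = 40, minutes = 28.6602; 40 + 28.6602/60 = 40.477670
  S ⇒ negate
  Longitude: degrees = first 3 digits = 0, minutes = 49.028; 0 + 49.028/60 = 0.817133
  hemisphere W, so the sign is −

1. -88.88352, 0.07150
2. -46.63416, 169.95417
3. -40.47767, -0.81713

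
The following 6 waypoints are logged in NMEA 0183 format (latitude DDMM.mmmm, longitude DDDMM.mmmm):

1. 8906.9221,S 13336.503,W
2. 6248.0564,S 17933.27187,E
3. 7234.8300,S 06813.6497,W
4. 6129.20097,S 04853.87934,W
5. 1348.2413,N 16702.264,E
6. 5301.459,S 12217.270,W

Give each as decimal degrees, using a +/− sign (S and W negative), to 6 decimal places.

1. -89.115368, -133.608383
2. -62.800940, 179.554531
3. -72.580500, -68.227495
4. -61.486683, -48.897989
5. 13.804022, 167.037733
6. -53.024317, -122.287833

Point 1:
  Latitude: split at 2 digits → 89° and 6.9221′; 89 + 6.9221/60 = 89.1153683
  S ⇒ negate
  Longitude: degrees = first 3 digits = 133, minutes = 36.503; 133 + 36.503/60 = 133.6083833
  hemisphere W, so the sign is −
Point 2:
  Latitude: split at 2 digits → 62° and 48.0564′; 62 + 48.0564/60 = 62.8009400
  S → negative
  Longitude: degrees = first 3 digits = 179, minutes = 33.27187; 179 + 33.27187/60 = 179.5545312
  E → positive
Point 3:
  Lat: degrees = first 2 digits = 72, minutes = 34.83; 72 + 34.83/60 = 72.5805000
  S → negative
  Lon: split at 3 digits → 068° and 13.6497′; 68 + 13.6497/60 = 68.2274950
  W → negative
Point 4:
  φ: split at 2 digits → 61° and 29.20097′; 61 + 29.20097/60 = 61.4866828
  S → negative
  Lon: split at 3 digits → 048° and 53.87934′; 48 + 53.87934/60 = 48.8979890
  W → negative
Point 5:
  φ: split at 2 digits → 13° and 48.2413′; 13 + 48.2413/60 = 13.8040217
  N → positive
  Longitude: split at 3 digits → 167° and 2.264′; 167 + 2.264/60 = 167.0377333
  E ⇒ keep positive
Point 6:
  Latitude: degrees = first 2 digits = 53, minutes = 1.459; 53 + 1.459/60 = 53.0243167
  S ⇒ negate
  Lon: degrees = first 3 digits = 122, minutes = 17.27; 122 + 17.27/60 = 122.2878333
  W → negative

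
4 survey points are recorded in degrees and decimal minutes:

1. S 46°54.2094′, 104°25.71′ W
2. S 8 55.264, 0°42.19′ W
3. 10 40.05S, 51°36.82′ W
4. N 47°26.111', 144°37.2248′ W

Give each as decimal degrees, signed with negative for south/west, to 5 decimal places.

1. -46.90349, -104.42850
2. -8.92107, -0.70317
3. -10.66750, -51.61367
4. 47.43518, -144.62041

Point 1:
  Latitude: 46 + 54.2094/60 = 46.903490
  S → negative
  Lon: 25.71′ = 0.428500°; total 104.428500
  W ⇒ negate
Point 2:
  Lat: 55.264′ = 0.921067°; total 8.921067
  S → negative
  Lon: 42.19′ = 0.703167°; total 0.703167
  W ⇒ negate
Point 3:
  Lat: 40.05′ = 0.667500°; total 10.667500
  S ⇒ negate
  Longitude: 36.82′ = 0.613667°; total 51.613667
  W ⇒ negate
Point 4:
  Latitude: 26.111′ = 0.435183°; total 47.435183
  N → positive
  Lon: 37.2248′ = 0.620413°; total 144.620413
  hemisphere W, so the sign is −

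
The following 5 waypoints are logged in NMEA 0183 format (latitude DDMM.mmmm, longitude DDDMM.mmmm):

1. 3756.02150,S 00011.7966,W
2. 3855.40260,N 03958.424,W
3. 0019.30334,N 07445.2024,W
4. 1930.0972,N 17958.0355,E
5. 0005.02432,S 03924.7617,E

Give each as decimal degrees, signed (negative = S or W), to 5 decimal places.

1. -37.93369, -0.19661
2. 38.92338, -39.97373
3. 0.32172, -74.75337
4. 19.50162, 179.96726
5. -0.08374, 39.41270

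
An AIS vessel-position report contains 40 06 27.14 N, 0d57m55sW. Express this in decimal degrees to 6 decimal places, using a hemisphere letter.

40.107539° N, 0.965278° W

Latitude: 40° + 6/60 + 27.14/3600 = 40 + 0.100000 + 0.007539 = 40.1075389
Longitude: 0° + 57/60 + 55/3600 = 0 + 0.950000 + 0.015278 = 0.9652778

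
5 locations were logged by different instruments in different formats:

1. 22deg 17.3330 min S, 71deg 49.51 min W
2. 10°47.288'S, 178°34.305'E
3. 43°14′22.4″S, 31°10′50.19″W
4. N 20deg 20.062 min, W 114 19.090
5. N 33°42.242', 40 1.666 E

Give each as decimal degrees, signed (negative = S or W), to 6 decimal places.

1. -22.288883, -71.825167
2. -10.788133, 178.571750
3. -43.239556, -31.180608
4. 20.334367, -114.318167
5. 33.704033, 40.027767

Point 1:
  Lat: 22 + 17.333/60 = 22.2888833
  hemisphere S, so the sign is −
  Lon: 71 + 49.51/60 = 71.8251667
  hemisphere W, so the sign is −
Point 2:
  φ: 47.288′ = 0.788133°; total 10.7881333
  hemisphere S, so the sign is −
  Longitude: 34.305′ = 0.571750°; total 178.5717500
  E → positive
Point 3:
  Lat: 14′ + 22.4″ = 14.37333′; 43 + 14.37333/60 = 43.2395556
  S ⇒ negate
  λ: 31° + 10/60 + 50.19/3600 = 31 + 0.166667 + 0.013942 = 31.1806083
  W ⇒ negate
Point 4:
  Lat: 20 + 20.062/60 = 20.3343667
  N → positive
  λ: 19.09′ = 0.318167°; total 114.3181667
  W ⇒ negate
Point 5:
  φ: 42.242′ = 0.704033°; total 33.7040333
  N ⇒ keep positive
  Longitude: 40 + 1.666/60 = 40.0277667
  E → positive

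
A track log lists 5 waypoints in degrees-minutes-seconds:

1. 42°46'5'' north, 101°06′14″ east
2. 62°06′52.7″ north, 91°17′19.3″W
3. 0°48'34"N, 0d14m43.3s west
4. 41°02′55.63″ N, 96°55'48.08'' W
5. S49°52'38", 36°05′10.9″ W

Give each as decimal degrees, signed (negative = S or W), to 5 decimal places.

Point 1:
  φ: 42 + 46/60 + 5/3600 = 42.768056
  N → positive
  λ: 6′ + 14″ = 6.23333′; 101 + 6.23333/60 = 101.103889
  E → positive
Point 2:
  Lat: 62 + 6/60 + 52.7/3600 = 62.114639
  N ⇒ keep positive
  λ: 17′ + 19.3″ = 17.32167′; 91 + 17.32167/60 = 91.288694
  W ⇒ negate
Point 3:
  Latitude: 0 + 48/60 + 34/3600 = 0.809444
  N → positive
  Lon: 0° + 14/60 + 43.3/3600 = 0 + 0.233333 + 0.012028 = 0.245361
  W → negative
Point 4:
  Latitude: 41° + 2/60 + 55.63/3600 = 41 + 0.033333 + 0.015453 = 41.048786
  N ⇒ keep positive
  λ: 96° + 55/60 + 48.08/3600 = 96 + 0.916667 + 0.013356 = 96.930022
  hemisphere W, so the sign is −
Point 5:
  Latitude: 49 + 52/60 + 38/3600 = 49.877222
  S ⇒ negate
  Lon: 36° + 5/60 + 10.9/3600 = 36 + 0.083333 + 0.003028 = 36.086361
  hemisphere W, so the sign is −

1. 42.76806, 101.10389
2. 62.11464, -91.28869
3. 0.80944, -0.24536
4. 41.04879, -96.93002
5. -49.87722, -36.08636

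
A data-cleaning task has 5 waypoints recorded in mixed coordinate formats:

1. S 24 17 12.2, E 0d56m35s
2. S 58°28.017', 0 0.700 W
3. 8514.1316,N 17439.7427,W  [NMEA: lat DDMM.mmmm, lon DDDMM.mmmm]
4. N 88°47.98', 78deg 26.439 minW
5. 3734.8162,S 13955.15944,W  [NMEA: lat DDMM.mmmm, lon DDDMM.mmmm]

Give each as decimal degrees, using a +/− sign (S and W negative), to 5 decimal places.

1. -24.28672, 0.94306
2. -58.46695, -0.01167
3. 85.23553, -174.66238
4. 88.79967, -78.44065
5. -37.58027, -139.91932

Point 1:
  Latitude: 17′ + 12.2″ = 17.20333′; 24 + 17.20333/60 = 24.286722
  S ⇒ negate
  Lon: 0 + 56/60 + 35/3600 = 0.943056
  E → positive
Point 2:
  Latitude: 28.017′ = 0.466950°; total 58.466950
  S → negative
  Lon: 0.7′ = 0.011667°; total 0.011667
  hemisphere W, so the sign is −
Point 3:
  φ: split at 2 digits → 85° and 14.1316′; 85 + 14.1316/60 = 85.235527
  N ⇒ keep positive
  λ: split at 3 digits → 174° and 39.7427′; 174 + 39.7427/60 = 174.662378
  W ⇒ negate
Point 4:
  Latitude: 88 + 47.98/60 = 88.799667
  N ⇒ keep positive
  Longitude: 26.439′ = 0.440650°; total 78.440650
  W ⇒ negate
Point 5:
  Latitude: split at 2 digits → 37° and 34.8162′; 37 + 34.8162/60 = 37.580270
  S ⇒ negate
  Longitude: degrees = first 3 digits = 139, minutes = 55.15944; 139 + 55.15944/60 = 139.919324
  hemisphere W, so the sign is −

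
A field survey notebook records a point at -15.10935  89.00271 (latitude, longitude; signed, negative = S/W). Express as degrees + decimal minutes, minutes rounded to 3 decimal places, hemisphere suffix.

15° 6.561′ S, 89° 0.163′ E

Latitude is negative → S; |value| = 15.109350
Lat: minutes = (15.109350 − 15) × 60 = 6.56100
λ: minutes = (89.002710 − 89) × 60 = 0.16260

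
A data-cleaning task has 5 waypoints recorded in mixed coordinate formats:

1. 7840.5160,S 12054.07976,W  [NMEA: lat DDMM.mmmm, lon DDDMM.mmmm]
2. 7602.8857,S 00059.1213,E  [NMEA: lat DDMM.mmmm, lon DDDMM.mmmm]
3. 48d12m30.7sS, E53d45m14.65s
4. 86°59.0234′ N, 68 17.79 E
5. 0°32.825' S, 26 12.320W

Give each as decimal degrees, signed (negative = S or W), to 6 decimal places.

Point 1:
  φ: degrees = first 2 digits = 78, minutes = 40.516; 78 + 40.516/60 = 78.6752667
  hemisphere S, so the sign is −
  λ: degrees = first 3 digits = 120, minutes = 54.07976; 120 + 54.07976/60 = 120.9013293
  W ⇒ negate
Point 2:
  Latitude: split at 2 digits → 76° and 2.8857′; 76 + 2.8857/60 = 76.0480950
  hemisphere S, so the sign is −
  Longitude: split at 3 digits → 000° and 59.1213′; 0 + 59.1213/60 = 0.9853550
  E ⇒ keep positive
Point 3:
  Latitude: 48° + 12/60 + 30.7/3600 = 48 + 0.200000 + 0.008528 = 48.2085278
  S → negative
  λ: 53 + 45/60 + 14.65/3600 = 53.7540694
  E ⇒ keep positive
Point 4:
  Lat: 86 + 59.0234/60 = 86.9837233
  N → positive
  Lon: 17.79′ = 0.296500°; total 68.2965000
  E ⇒ keep positive
Point 5:
  Latitude: 32.825′ = 0.547083°; total 0.5470833
  S ⇒ negate
  λ: 12.32′ = 0.205333°; total 26.2053333
  W → negative

1. -78.675267, -120.901329
2. -76.048095, 0.985355
3. -48.208528, 53.754069
4. 86.983723, 68.296500
5. -0.547083, -26.205333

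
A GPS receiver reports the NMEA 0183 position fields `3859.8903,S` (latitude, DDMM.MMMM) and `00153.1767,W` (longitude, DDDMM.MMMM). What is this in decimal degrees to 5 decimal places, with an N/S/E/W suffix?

38.99817° S, 1.88628° W

Latitude: degrees = first 2 digits = 38, minutes = 59.8903; 38 + 59.8903/60 = 38.998172
λ: degrees = first 3 digits = 1, minutes = 53.1767; 1 + 53.1767/60 = 1.886278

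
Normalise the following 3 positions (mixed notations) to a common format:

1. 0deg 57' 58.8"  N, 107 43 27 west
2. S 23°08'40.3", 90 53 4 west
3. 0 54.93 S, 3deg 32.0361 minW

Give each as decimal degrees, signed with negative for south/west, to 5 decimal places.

1. 0.96633, -107.72417
2. -23.14453, -90.88444
3. -0.91550, -3.53394

Point 1:
  φ: 57′ + 58.8″ = 57.98000′; 0 + 57.98000/60 = 0.966333
  N ⇒ keep positive
  Lon: 107 + 43/60 + 27/3600 = 107.724167
  W → negative
Point 2:
  φ: 23 + 8/60 + 40.3/3600 = 23.144528
  S ⇒ negate
  Lon: 90° + 53/60 + 4/3600 = 90 + 0.883333 + 0.001111 = 90.884444
  hemisphere W, so the sign is −
Point 3:
  Lat: 0 + 54.93/60 = 0.915500
  S ⇒ negate
  Lon: 32.0361′ = 0.533935°; total 3.533935
  W → negative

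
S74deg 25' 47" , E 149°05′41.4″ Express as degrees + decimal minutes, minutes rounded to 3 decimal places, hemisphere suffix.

74° 25.783′ S, 149° 5.690′ E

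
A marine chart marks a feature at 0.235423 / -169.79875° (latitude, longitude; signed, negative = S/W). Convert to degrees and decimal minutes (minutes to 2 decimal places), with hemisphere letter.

0° 14.13′ N, 169° 47.93′ W

Latitude: minutes = (0.235423 − 0) × 60 = 14.1254
Longitude is negative → W; |value| = 169.798750
Lon: minutes = (169.798750 − 169) × 60 = 47.9250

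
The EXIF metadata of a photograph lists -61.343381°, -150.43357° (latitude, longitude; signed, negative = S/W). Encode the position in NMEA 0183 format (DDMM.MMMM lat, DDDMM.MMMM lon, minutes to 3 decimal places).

6120.603,S / 15026.014,W

Latitude is negative → S; |value| = 61.343381
φ: fractional part 0.343381 → 20.60286 minutes
Longitude is negative → W; |value| = 150.433570
Lon: minutes = (150.433570 − 150) × 60 = 26.01420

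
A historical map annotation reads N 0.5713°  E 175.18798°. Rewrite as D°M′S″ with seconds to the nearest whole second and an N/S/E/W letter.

0°34′17″ N, 175°11′17″ E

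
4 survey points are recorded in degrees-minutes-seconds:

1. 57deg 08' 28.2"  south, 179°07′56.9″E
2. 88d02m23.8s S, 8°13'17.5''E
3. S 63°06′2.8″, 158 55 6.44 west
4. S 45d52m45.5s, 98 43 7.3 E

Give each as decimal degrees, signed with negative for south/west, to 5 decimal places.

Point 1:
  Latitude: 57 + 8/60 + 28.2/3600 = 57.141167
  hemisphere S, so the sign is −
  Longitude: 7′ + 56.9″ = 7.94833′; 179 + 7.94833/60 = 179.132472
  E → positive
Point 2:
  Latitude: 88° + 2/60 + 23.8/3600 = 88 + 0.033333 + 0.006611 = 88.039944
  S ⇒ negate
  Longitude: 8 + 13/60 + 17.5/3600 = 8.221528
  E → positive
Point 3:
  Latitude: 63 + 6/60 + 2.8/3600 = 63.100778
  S → negative
  λ: 158 + 55/60 + 6.44/3600 = 158.918456
  hemisphere W, so the sign is −
Point 4:
  Lat: 52′ + 45.5″ = 52.75833′; 45 + 52.75833/60 = 45.879306
  S → negative
  λ: 43′ + 7.3″ = 43.12167′; 98 + 43.12167/60 = 98.718694
  E ⇒ keep positive

1. -57.14117, 179.13247
2. -88.03994, 8.22153
3. -63.10078, -158.91846
4. -45.87931, 98.71869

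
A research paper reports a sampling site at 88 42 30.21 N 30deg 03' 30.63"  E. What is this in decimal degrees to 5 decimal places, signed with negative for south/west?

88.70839, 30.05851

Latitude: 42′ + 30.21″ = 42.50350′; 88 + 42.50350/60 = 88.708392
N → positive
Longitude: 30° + 3/60 + 30.63/3600 = 30 + 0.050000 + 0.008508 = 30.058508
E → positive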